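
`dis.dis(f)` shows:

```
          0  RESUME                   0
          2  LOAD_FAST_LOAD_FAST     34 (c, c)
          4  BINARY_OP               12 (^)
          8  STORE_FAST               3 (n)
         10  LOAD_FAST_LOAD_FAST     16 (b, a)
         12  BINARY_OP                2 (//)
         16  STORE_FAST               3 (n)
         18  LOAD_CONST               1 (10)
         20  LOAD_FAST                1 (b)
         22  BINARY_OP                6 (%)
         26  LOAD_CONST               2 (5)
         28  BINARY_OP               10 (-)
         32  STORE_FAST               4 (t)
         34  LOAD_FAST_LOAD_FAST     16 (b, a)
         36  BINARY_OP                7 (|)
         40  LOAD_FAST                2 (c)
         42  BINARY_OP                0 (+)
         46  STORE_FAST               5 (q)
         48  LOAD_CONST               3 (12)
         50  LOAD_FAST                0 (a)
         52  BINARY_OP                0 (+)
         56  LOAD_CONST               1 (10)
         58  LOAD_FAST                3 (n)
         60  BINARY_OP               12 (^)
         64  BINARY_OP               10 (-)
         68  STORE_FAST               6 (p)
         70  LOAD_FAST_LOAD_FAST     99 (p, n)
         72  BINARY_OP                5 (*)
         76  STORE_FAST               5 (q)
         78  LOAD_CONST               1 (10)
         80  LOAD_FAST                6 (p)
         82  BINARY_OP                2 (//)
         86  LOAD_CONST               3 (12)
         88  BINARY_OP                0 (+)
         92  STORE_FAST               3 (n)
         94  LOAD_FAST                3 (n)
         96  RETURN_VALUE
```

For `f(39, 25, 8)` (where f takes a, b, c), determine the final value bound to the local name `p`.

41

LOAD_FAST_LOAD_FAST c,c → push 8,8. Stack: [8, 8]
BINARY_OP ^ → 8 ^ 8 = 0. Stack: [0]
STORE_FAST n → n=0. Stack: []
LOAD_FAST_LOAD_FAST b,a → push 25,39. Stack: [25, 39]
BINARY_OP // → 25 // 39 = 0. Stack: [0]
STORE_FAST n → n=0. Stack: []
LOAD_CONST → push 10. Stack: [10]
LOAD_FAST b → push 25. Stack: [10, 25]
BINARY_OP % → 10 % 25 = 10. Stack: [10]
LOAD_CONST → push 5. Stack: [10, 5]
BINARY_OP - → 10 - 5 = 5. Stack: [5]
STORE_FAST t → t=5. Stack: []
LOAD_FAST_LOAD_FAST b,a → push 25,39. Stack: [25, 39]
BINARY_OP | → 25 | 39 = 63. Stack: [63]
LOAD_FAST c → push 8. Stack: [63, 8]
BINARY_OP + → 63 + 8 = 71. Stack: [71]
STORE_FAST q → q=71. Stack: []
LOAD_CONST → push 12. Stack: [12]
LOAD_FAST a → push 39. Stack: [12, 39]
BINARY_OP + → 12 + 39 = 51. Stack: [51]
LOAD_CONST → push 10. Stack: [51, 10]
LOAD_FAST n → push 0. Stack: [51, 10, 0]
BINARY_OP ^ → 10 ^ 0 = 10. Stack: [51, 10]
BINARY_OP - → 51 - 10 = 41. Stack: [41]
STORE_FAST p → p=41. Stack: []
LOAD_FAST_LOAD_FAST p,n → push 41,0. Stack: [41, 0]
BINARY_OP * → 41 * 0 = 0. Stack: [0]
STORE_FAST q → q=0. Stack: []
LOAD_CONST → push 10. Stack: [10]
LOAD_FAST p → push 41. Stack: [10, 41]
BINARY_OP // → 10 // 41 = 0. Stack: [0]
LOAD_CONST → push 12. Stack: [0, 12]
BINARY_OP + → 0 + 12 = 12. Stack: [12]
STORE_FAST n → n=12. Stack: []
LOAD_FAST n → push 12. Stack: [12]
RETURN_VALUE → return 12.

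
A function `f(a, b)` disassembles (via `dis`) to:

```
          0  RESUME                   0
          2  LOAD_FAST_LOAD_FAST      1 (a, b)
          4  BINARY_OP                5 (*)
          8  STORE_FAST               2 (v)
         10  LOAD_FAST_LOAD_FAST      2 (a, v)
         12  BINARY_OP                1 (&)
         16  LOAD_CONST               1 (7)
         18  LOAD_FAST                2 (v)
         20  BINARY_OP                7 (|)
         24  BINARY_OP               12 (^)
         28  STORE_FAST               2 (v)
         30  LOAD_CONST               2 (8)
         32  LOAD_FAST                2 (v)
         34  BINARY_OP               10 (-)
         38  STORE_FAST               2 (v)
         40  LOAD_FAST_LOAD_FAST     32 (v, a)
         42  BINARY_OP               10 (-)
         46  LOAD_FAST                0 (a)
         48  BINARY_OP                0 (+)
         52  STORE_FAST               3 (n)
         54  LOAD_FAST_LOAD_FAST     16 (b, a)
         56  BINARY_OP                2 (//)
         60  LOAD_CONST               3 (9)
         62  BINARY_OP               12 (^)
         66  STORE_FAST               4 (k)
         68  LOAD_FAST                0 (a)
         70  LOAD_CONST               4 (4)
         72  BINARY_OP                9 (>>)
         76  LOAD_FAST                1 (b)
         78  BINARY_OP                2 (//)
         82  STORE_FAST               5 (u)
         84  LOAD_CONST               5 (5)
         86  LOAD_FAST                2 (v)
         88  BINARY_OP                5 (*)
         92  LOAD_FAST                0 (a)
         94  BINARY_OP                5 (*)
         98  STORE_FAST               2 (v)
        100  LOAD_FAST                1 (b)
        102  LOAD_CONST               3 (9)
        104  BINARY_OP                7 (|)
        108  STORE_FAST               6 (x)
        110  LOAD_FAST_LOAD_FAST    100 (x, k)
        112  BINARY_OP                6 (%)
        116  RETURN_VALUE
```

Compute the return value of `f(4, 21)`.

5

LOAD_FAST_LOAD_FAST a,b → push 4,21. Stack: [4, 21]
BINARY_OP * → 4 * 21 = 84. Stack: [84]
STORE_FAST v → v=84. Stack: []
LOAD_FAST_LOAD_FAST a,v → push 4,84. Stack: [4, 84]
BINARY_OP & → 4 & 84 = 4. Stack: [4]
LOAD_CONST → push 7. Stack: [4, 7]
LOAD_FAST v → push 84. Stack: [4, 7, 84]
BINARY_OP | → 7 | 84 = 87. Stack: [4, 87]
BINARY_OP ^ → 4 ^ 87 = 83. Stack: [83]
STORE_FAST v → v=83. Stack: []
LOAD_CONST → push 8. Stack: [8]
LOAD_FAST v → push 83. Stack: [8, 83]
BINARY_OP - → 8 - 83 = -75. Stack: [-75]
STORE_FAST v → v=-75. Stack: []
LOAD_FAST_LOAD_FAST v,a → push -75,4. Stack: [-75, 4]
BINARY_OP - → -75 - 4 = -79. Stack: [-79]
LOAD_FAST a → push 4. Stack: [-79, 4]
BINARY_OP + → -79 + 4 = -75. Stack: [-75]
STORE_FAST n → n=-75. Stack: []
LOAD_FAST_LOAD_FAST b,a → push 21,4. Stack: [21, 4]
BINARY_OP // → 21 // 4 = 5. Stack: [5]
LOAD_CONST → push 9. Stack: [5, 9]
BINARY_OP ^ → 5 ^ 9 = 12. Stack: [12]
STORE_FAST k → k=12. Stack: []
LOAD_FAST a → push 4. Stack: [4]
LOAD_CONST → push 4. Stack: [4, 4]
BINARY_OP >> → 4 >> 4 = 0. Stack: [0]
LOAD_FAST b → push 21. Stack: [0, 21]
BINARY_OP // → 0 // 21 = 0. Stack: [0]
STORE_FAST u → u=0. Stack: []
LOAD_CONST → push 5. Stack: [5]
LOAD_FAST v → push -75. Stack: [5, -75]
BINARY_OP * → 5 * -75 = -375. Stack: [-375]
LOAD_FAST a → push 4. Stack: [-375, 4]
BINARY_OP * → -375 * 4 = -1500. Stack: [-1500]
STORE_FAST v → v=-1500. Stack: []
LOAD_FAST b → push 21. Stack: [21]
LOAD_CONST → push 9. Stack: [21, 9]
BINARY_OP | → 21 | 9 = 29. Stack: [29]
STORE_FAST x → x=29. Stack: []
LOAD_FAST_LOAD_FAST x,k → push 29,12. Stack: [29, 12]
BINARY_OP % → 29 % 12 = 5. Stack: [5]
RETURN_VALUE → return 5.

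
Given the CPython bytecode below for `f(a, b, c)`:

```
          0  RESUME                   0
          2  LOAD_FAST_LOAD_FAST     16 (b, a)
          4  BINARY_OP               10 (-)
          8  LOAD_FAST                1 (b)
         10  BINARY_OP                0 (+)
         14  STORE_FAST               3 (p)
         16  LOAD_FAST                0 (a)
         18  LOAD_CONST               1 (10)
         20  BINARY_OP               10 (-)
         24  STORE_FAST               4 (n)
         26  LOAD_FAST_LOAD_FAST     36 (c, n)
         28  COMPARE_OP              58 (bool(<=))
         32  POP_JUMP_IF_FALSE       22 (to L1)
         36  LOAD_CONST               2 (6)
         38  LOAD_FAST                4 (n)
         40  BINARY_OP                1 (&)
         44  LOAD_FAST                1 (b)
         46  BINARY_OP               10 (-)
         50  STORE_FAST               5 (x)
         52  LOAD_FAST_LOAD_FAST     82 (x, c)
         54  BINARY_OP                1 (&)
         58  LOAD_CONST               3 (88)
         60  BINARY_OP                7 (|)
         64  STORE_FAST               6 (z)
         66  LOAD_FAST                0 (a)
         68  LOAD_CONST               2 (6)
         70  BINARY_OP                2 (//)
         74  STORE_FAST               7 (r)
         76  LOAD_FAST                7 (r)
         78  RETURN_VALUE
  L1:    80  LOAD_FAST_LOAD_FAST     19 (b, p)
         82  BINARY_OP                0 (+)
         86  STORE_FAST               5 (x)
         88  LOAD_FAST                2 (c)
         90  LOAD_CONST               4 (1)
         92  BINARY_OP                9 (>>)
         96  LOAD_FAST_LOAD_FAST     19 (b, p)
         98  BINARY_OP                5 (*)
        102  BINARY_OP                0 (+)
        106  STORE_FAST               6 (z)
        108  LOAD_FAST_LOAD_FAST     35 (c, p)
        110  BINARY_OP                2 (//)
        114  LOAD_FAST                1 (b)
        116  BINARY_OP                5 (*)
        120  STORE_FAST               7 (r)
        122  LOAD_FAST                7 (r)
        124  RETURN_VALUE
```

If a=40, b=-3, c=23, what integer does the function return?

LOAD_FAST_LOAD_FAST b,a → push -3,40. Stack: [-3, 40]
BINARY_OP - → -3 - 40 = -43. Stack: [-43]
LOAD_FAST b → push -3. Stack: [-43, -3]
BINARY_OP + → -43 + -3 = -46. Stack: [-46]
STORE_FAST p → p=-46. Stack: []
LOAD_FAST a → push 40. Stack: [40]
LOAD_CONST → push 10. Stack: [40, 10]
BINARY_OP - → 40 - 10 = 30. Stack: [30]
STORE_FAST n → n=30. Stack: []
LOAD_FAST_LOAD_FAST c,n → push 23,30. Stack: [23, 30]
COMPARE_OP bool(<=) → 23 vs 30 = True. Stack: [True]
POP_JUMP_IF_FALSE → pop True; no jump. Stack: []
LOAD_CONST → push 6. Stack: [6]
LOAD_FAST n → push 30. Stack: [6, 30]
BINARY_OP & → 6 & 30 = 6. Stack: [6]
LOAD_FAST b → push -3. Stack: [6, -3]
BINARY_OP - → 6 - -3 = 9. Stack: [9]
STORE_FAST x → x=9. Stack: []
LOAD_FAST_LOAD_FAST x,c → push 9,23. Stack: [9, 23]
BINARY_OP & → 9 & 23 = 1. Stack: [1]
LOAD_CONST → push 88. Stack: [1, 88]
BINARY_OP | → 1 | 88 = 89. Stack: [89]
STORE_FAST z → z=89. Stack: []
LOAD_FAST a → push 40. Stack: [40]
LOAD_CONST → push 6. Stack: [40, 6]
BINARY_OP // → 40 // 6 = 6. Stack: [6]
STORE_FAST r → r=6. Stack: []
LOAD_FAST r → push 6. Stack: [6]
RETURN_VALUE → return 6.

6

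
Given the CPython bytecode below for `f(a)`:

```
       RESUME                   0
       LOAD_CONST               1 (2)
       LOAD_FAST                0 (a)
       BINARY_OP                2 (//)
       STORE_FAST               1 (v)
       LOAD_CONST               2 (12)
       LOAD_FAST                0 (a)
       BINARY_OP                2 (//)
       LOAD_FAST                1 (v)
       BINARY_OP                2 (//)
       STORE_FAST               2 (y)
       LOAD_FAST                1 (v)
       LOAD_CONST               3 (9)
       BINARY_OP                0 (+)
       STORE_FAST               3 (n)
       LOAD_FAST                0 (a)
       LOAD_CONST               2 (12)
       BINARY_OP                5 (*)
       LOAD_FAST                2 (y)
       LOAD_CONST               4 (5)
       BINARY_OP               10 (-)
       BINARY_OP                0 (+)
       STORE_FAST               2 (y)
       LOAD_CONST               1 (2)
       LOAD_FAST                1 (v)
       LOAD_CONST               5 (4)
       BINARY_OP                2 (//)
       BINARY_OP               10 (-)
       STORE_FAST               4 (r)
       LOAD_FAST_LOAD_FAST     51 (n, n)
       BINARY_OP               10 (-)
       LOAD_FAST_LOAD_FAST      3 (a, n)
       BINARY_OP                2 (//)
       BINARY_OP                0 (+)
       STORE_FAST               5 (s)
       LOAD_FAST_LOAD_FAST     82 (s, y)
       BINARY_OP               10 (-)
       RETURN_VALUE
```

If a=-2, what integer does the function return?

LOAD_CONST → push 2. Stack: [2]
LOAD_FAST a → push -2. Stack: [2, -2]
BINARY_OP // → 2 // -2 = -1. Stack: [-1]
STORE_FAST v → v=-1. Stack: []
LOAD_CONST → push 12. Stack: [12]
LOAD_FAST a → push -2. Stack: [12, -2]
BINARY_OP // → 12 // -2 = -6. Stack: [-6]
LOAD_FAST v → push -1. Stack: [-6, -1]
BINARY_OP // → -6 // -1 = 6. Stack: [6]
STORE_FAST y → y=6. Stack: []
LOAD_FAST v → push -1. Stack: [-1]
LOAD_CONST → push 9. Stack: [-1, 9]
BINARY_OP + → -1 + 9 = 8. Stack: [8]
STORE_FAST n → n=8. Stack: []
LOAD_FAST a → push -2. Stack: [-2]
LOAD_CONST → push 12. Stack: [-2, 12]
BINARY_OP * → -2 * 12 = -24. Stack: [-24]
LOAD_FAST y → push 6. Stack: [-24, 6]
LOAD_CONST → push 5. Stack: [-24, 6, 5]
BINARY_OP - → 6 - 5 = 1. Stack: [-24, 1]
BINARY_OP + → -24 + 1 = -23. Stack: [-23]
STORE_FAST y → y=-23. Stack: []
LOAD_CONST → push 2. Stack: [2]
LOAD_FAST v → push -1. Stack: [2, -1]
LOAD_CONST → push 4. Stack: [2, -1, 4]
BINARY_OP // → -1 // 4 = -1. Stack: [2, -1]
BINARY_OP - → 2 - -1 = 3. Stack: [3]
STORE_FAST r → r=3. Stack: []
LOAD_FAST_LOAD_FAST n,n → push 8,8. Stack: [8, 8]
BINARY_OP - → 8 - 8 = 0. Stack: [0]
LOAD_FAST_LOAD_FAST a,n → push -2,8. Stack: [0, -2, 8]
BINARY_OP // → -2 // 8 = -1. Stack: [0, -1]
BINARY_OP + → 0 + -1 = -1. Stack: [-1]
STORE_FAST s → s=-1. Stack: []
LOAD_FAST_LOAD_FAST s,y → push -1,-23. Stack: [-1, -23]
BINARY_OP - → -1 - -23 = 22. Stack: [22]
RETURN_VALUE → return 22.

22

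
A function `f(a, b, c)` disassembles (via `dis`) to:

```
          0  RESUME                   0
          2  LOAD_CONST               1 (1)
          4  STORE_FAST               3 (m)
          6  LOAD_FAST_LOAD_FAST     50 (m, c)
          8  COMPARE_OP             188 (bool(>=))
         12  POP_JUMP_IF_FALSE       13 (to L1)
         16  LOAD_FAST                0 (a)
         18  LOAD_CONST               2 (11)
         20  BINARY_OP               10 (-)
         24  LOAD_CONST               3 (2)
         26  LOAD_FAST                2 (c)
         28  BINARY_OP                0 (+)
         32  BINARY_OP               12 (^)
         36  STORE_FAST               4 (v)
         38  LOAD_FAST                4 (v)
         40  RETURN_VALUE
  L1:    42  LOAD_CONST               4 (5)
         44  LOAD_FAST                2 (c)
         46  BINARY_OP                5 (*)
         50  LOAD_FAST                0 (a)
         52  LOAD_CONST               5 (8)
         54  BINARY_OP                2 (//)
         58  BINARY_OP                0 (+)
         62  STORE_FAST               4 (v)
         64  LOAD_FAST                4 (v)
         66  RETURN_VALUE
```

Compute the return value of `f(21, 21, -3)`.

LOAD_CONST → push 1. Stack: [1]
STORE_FAST m → m=1. Stack: []
LOAD_FAST_LOAD_FAST m,c → push 1,-3. Stack: [1, -3]
COMPARE_OP bool(>=) → 1 vs -3 = True. Stack: [True]
POP_JUMP_IF_FALSE → pop True; no jump. Stack: []
LOAD_FAST a → push 21. Stack: [21]
LOAD_CONST → push 11. Stack: [21, 11]
BINARY_OP - → 21 - 11 = 10. Stack: [10]
LOAD_CONST → push 2. Stack: [10, 2]
LOAD_FAST c → push -3. Stack: [10, 2, -3]
BINARY_OP + → 2 + -3 = -1. Stack: [10, -1]
BINARY_OP ^ → 10 ^ -1 = -11. Stack: [-11]
STORE_FAST v → v=-11. Stack: []
LOAD_FAST v → push -11. Stack: [-11]
RETURN_VALUE → return -11.

-11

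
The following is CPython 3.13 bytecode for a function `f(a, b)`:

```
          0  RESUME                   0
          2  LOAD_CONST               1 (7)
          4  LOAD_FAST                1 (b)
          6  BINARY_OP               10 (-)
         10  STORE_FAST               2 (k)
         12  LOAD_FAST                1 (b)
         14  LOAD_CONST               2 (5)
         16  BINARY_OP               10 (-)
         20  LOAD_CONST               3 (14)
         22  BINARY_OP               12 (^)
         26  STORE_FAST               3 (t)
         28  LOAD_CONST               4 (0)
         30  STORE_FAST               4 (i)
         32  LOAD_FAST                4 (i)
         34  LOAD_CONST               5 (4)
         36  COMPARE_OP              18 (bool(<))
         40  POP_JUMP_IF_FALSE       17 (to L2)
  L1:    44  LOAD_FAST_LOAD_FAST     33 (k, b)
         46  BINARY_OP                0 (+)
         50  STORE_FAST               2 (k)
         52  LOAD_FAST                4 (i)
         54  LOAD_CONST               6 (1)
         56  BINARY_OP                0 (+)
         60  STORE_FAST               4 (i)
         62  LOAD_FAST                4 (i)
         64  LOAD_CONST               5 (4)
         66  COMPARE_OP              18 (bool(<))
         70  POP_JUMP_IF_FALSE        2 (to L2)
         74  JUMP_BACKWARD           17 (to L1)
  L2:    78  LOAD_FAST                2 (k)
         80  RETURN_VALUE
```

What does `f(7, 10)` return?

37

LOAD_CONST → push 7. Stack: [7]
LOAD_FAST b → push 10. Stack: [7, 10]
BINARY_OP - → 7 - 10 = -3. Stack: [-3]
STORE_FAST k → k=-3. Stack: []
LOAD_FAST b → push 10. Stack: [10]
LOAD_CONST → push 5. Stack: [10, 5]
BINARY_OP - → 10 - 5 = 5. Stack: [5]
LOAD_CONST → push 14. Stack: [5, 14]
BINARY_OP ^ → 5 ^ 14 = 11. Stack: [11]
STORE_FAST t → t=11. Stack: []
LOAD_CONST → push 0. Stack: [0]
STORE_FAST i → i=0. Stack: []
LOAD_FAST i → push 0. Stack: [0]
LOAD_CONST → push 4. Stack: [0, 4]
COMPARE_OP bool(<) → 0 vs 4 = True. Stack: [True]
POP_JUMP_IF_FALSE → pop True; no jump. Stack: []
LOAD_FAST_LOAD_FAST k,b → push -3,10. Stack: [-3, 10]
BINARY_OP + → -3 + 10 = 7. Stack: [7]
STORE_FAST k → k=7. Stack: []
LOAD_FAST i → push 0. Stack: [0]
LOAD_CONST → push 1. Stack: [0, 1]
BINARY_OP + → 0 + 1 = 1. Stack: [1]
STORE_FAST i → i=1. Stack: []
LOAD_FAST i → push 1. Stack: [1]
LOAD_CONST → push 4. Stack: [1, 4]
COMPARE_OP bool(<) → 1 vs 4 = True. Stack: [True]
POP_JUMP_IF_FALSE → pop True; no jump. Stack: []
LOAD_FAST_LOAD_FAST k,b → push 7,10. Stack: [7, 10]
BINARY_OP + → 7 + 10 = 17. Stack: [17]
STORE_FAST k → k=17. Stack: []
LOAD_FAST i → push 1. Stack: [1]
LOAD_CONST → push 1. Stack: [1, 1]
BINARY_OP + → 1 + 1 = 2. Stack: [2]
STORE_FAST i → i=2. Stack: []
LOAD_FAST i → push 2. Stack: [2]
LOAD_CONST → push 4. Stack: [2, 4]
COMPARE_OP bool(<) → 2 vs 4 = True. Stack: [True]
POP_JUMP_IF_FALSE → pop True; no jump. Stack: []
LOAD_FAST_LOAD_FAST k,b → push 17,10. Stack: [17, 10]
BINARY_OP + → 17 + 10 = 27. Stack: [27]
STORE_FAST k → k=27. Stack: []
LOAD_FAST i → push 2. Stack: [2]
LOAD_CONST → push 1. Stack: [2, 1]
BINARY_OP + → 2 + 1 = 3. Stack: [3]
STORE_FAST i → i=3. Stack: []
LOAD_FAST i → push 3. Stack: [3]
LOAD_CONST → push 4. Stack: [3, 4]
COMPARE_OP bool(<) → 3 vs 4 = True. Stack: [True]
POP_JUMP_IF_FALSE → pop True; no jump. Stack: []
LOAD_FAST_LOAD_FAST k,b → push 27,10. Stack: [27, 10]
BINARY_OP + → 27 + 10 = 37. Stack: [37]
STORE_FAST k → k=37. Stack: []
LOAD_FAST i → push 3. Stack: [3]
LOAD_CONST → push 1. Stack: [3, 1]
BINARY_OP + → 3 + 1 = 4. Stack: [4]
STORE_FAST i → i=4. Stack: []
LOAD_FAST i → push 4. Stack: [4]
LOAD_CONST → push 4. Stack: [4, 4]
COMPARE_OP bool(<) → 4 vs 4 = False. Stack: [False]
POP_JUMP_IF_FALSE → pop False; jump. Stack: []
LOAD_FAST k → push 37. Stack: [37]
RETURN_VALUE → return 37.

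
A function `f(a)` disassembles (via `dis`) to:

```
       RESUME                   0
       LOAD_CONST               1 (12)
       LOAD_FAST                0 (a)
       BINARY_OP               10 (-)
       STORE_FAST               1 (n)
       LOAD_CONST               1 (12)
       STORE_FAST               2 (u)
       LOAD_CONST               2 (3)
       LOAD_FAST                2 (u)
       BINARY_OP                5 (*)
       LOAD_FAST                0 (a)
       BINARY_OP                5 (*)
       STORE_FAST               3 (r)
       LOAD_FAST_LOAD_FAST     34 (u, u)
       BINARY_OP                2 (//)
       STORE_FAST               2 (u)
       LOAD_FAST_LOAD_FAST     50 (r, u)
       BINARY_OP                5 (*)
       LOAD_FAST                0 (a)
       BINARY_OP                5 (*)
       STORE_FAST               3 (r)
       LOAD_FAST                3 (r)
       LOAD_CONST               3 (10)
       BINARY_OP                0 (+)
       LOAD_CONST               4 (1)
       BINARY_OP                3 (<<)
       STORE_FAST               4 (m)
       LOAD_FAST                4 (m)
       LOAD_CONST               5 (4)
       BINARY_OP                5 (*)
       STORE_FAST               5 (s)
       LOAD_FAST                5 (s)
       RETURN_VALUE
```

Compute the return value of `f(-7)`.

LOAD_CONST → push 12. Stack: [12]
LOAD_FAST a → push -7. Stack: [12, -7]
BINARY_OP - → 12 - -7 = 19. Stack: [19]
STORE_FAST n → n=19. Stack: []
LOAD_CONST → push 12. Stack: [12]
STORE_FAST u → u=12. Stack: []
LOAD_CONST → push 3. Stack: [3]
LOAD_FAST u → push 12. Stack: [3, 12]
BINARY_OP * → 3 * 12 = 36. Stack: [36]
LOAD_FAST a → push -7. Stack: [36, -7]
BINARY_OP * → 36 * -7 = -252. Stack: [-252]
STORE_FAST r → r=-252. Stack: []
LOAD_FAST_LOAD_FAST u,u → push 12,12. Stack: [12, 12]
BINARY_OP // → 12 // 12 = 1. Stack: [1]
STORE_FAST u → u=1. Stack: []
LOAD_FAST_LOAD_FAST r,u → push -252,1. Stack: [-252, 1]
BINARY_OP * → -252 * 1 = -252. Stack: [-252]
LOAD_FAST a → push -7. Stack: [-252, -7]
BINARY_OP * → -252 * -7 = 1764. Stack: [1764]
STORE_FAST r → r=1764. Stack: []
LOAD_FAST r → push 1764. Stack: [1764]
LOAD_CONST → push 10. Stack: [1764, 10]
BINARY_OP + → 1764 + 10 = 1774. Stack: [1774]
LOAD_CONST → push 1. Stack: [1774, 1]
BINARY_OP << → 1774 << 1 = 3548. Stack: [3548]
STORE_FAST m → m=3548. Stack: []
LOAD_FAST m → push 3548. Stack: [3548]
LOAD_CONST → push 4. Stack: [3548, 4]
BINARY_OP * → 3548 * 4 = 14192. Stack: [14192]
STORE_FAST s → s=14192. Stack: []
LOAD_FAST s → push 14192. Stack: [14192]
RETURN_VALUE → return 14192.

14192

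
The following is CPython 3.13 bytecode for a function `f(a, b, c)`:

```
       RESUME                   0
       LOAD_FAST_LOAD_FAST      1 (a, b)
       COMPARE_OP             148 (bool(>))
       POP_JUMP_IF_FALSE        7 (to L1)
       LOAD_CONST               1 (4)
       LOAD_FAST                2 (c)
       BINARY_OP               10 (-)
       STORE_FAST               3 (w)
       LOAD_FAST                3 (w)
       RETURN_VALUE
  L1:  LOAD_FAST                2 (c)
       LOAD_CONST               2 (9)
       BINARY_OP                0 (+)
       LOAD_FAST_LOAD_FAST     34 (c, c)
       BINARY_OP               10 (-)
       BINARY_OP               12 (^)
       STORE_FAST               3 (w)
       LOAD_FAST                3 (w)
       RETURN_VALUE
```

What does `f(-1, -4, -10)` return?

LOAD_FAST_LOAD_FAST a,b → push -1,-4. Stack: [-1, -4]
COMPARE_OP bool(>) → -1 vs -4 = True. Stack: [True]
POP_JUMP_IF_FALSE → pop True; no jump. Stack: []
LOAD_CONST → push 4. Stack: [4]
LOAD_FAST c → push -10. Stack: [4, -10]
BINARY_OP - → 4 - -10 = 14. Stack: [14]
STORE_FAST w → w=14. Stack: []
LOAD_FAST w → push 14. Stack: [14]
RETURN_VALUE → return 14.

14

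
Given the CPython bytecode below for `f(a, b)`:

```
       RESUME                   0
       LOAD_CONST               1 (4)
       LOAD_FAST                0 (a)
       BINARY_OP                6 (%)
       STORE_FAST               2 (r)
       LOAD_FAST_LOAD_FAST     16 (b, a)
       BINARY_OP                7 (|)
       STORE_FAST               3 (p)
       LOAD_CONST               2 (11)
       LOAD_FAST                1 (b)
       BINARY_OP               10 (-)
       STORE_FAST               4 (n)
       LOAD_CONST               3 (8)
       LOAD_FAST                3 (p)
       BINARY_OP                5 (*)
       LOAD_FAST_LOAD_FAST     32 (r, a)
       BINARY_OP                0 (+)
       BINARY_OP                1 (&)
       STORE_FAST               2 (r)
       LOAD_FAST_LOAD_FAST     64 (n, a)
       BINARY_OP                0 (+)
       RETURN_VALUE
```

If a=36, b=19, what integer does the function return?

LOAD_CONST → push 4. Stack: [4]
LOAD_FAST a → push 36. Stack: [4, 36]
BINARY_OP % → 4 % 36 = 4. Stack: [4]
STORE_FAST r → r=4. Stack: []
LOAD_FAST_LOAD_FAST b,a → push 19,36. Stack: [19, 36]
BINARY_OP | → 19 | 36 = 55. Stack: [55]
STORE_FAST p → p=55. Stack: []
LOAD_CONST → push 11. Stack: [11]
LOAD_FAST b → push 19. Stack: [11, 19]
BINARY_OP - → 11 - 19 = -8. Stack: [-8]
STORE_FAST n → n=-8. Stack: []
LOAD_CONST → push 8. Stack: [8]
LOAD_FAST p → push 55. Stack: [8, 55]
BINARY_OP * → 8 * 55 = 440. Stack: [440]
LOAD_FAST_LOAD_FAST r,a → push 4,36. Stack: [440, 4, 36]
BINARY_OP + → 4 + 36 = 40. Stack: [440, 40]
BINARY_OP & → 440 & 40 = 40. Stack: [40]
STORE_FAST r → r=40. Stack: []
LOAD_FAST_LOAD_FAST n,a → push -8,36. Stack: [-8, 36]
BINARY_OP + → -8 + 36 = 28. Stack: [28]
RETURN_VALUE → return 28.

28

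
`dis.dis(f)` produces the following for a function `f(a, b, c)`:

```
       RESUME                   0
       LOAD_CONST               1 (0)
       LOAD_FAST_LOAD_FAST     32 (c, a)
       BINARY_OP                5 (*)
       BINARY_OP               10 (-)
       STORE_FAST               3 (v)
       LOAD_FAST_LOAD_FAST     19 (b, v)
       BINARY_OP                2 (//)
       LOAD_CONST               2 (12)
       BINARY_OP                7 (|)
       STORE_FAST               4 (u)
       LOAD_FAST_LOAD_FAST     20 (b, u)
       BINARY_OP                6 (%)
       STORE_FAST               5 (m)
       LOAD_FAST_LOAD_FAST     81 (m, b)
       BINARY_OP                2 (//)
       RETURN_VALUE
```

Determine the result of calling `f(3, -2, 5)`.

-5

LOAD_CONST → push 0. Stack: [0]
LOAD_FAST_LOAD_FAST c,a → push 5,3. Stack: [0, 5, 3]
BINARY_OP * → 5 * 3 = 15. Stack: [0, 15]
BINARY_OP - → 0 - 15 = -15. Stack: [-15]
STORE_FAST v → v=-15. Stack: []
LOAD_FAST_LOAD_FAST b,v → push -2,-15. Stack: [-2, -15]
BINARY_OP // → -2 // -15 = 0. Stack: [0]
LOAD_CONST → push 12. Stack: [0, 12]
BINARY_OP | → 0 | 12 = 12. Stack: [12]
STORE_FAST u → u=12. Stack: []
LOAD_FAST_LOAD_FAST b,u → push -2,12. Stack: [-2, 12]
BINARY_OP % → -2 % 12 = 10. Stack: [10]
STORE_FAST m → m=10. Stack: []
LOAD_FAST_LOAD_FAST m,b → push 10,-2. Stack: [10, -2]
BINARY_OP // → 10 // -2 = -5. Stack: [-5]
RETURN_VALUE → return -5.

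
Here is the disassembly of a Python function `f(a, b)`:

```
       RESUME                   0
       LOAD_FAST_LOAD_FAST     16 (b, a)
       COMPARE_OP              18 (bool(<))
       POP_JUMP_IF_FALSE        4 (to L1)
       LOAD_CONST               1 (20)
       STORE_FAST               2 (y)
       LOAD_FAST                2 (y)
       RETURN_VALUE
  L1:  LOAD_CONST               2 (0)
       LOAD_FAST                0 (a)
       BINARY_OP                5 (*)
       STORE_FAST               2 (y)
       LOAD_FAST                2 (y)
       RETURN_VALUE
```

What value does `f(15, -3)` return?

20

LOAD_FAST_LOAD_FAST b,a → push -3,15. Stack: [-3, 15]
COMPARE_OP bool(<) → -3 vs 15 = True. Stack: [True]
POP_JUMP_IF_FALSE → pop True; no jump. Stack: []
LOAD_CONST → push 20. Stack: [20]
STORE_FAST y → y=20. Stack: []
LOAD_FAST y → push 20. Stack: [20]
RETURN_VALUE → return 20.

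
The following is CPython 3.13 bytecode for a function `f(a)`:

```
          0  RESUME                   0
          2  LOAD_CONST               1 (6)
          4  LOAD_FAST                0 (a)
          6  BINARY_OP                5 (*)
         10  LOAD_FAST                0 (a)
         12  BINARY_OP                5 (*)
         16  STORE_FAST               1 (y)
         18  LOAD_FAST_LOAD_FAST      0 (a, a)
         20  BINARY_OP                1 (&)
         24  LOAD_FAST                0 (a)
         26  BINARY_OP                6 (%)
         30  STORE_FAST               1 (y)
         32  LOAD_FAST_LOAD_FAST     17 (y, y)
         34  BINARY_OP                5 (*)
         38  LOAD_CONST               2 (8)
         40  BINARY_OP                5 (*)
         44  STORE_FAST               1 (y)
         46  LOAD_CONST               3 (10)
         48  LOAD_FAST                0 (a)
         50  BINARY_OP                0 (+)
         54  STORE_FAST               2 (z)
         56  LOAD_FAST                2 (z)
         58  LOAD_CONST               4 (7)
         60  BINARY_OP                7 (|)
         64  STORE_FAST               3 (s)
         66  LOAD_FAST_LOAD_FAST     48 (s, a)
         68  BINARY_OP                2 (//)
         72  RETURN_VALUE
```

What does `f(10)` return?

LOAD_CONST → push 6. Stack: [6]
LOAD_FAST a → push 10. Stack: [6, 10]
BINARY_OP * → 6 * 10 = 60. Stack: [60]
LOAD_FAST a → push 10. Stack: [60, 10]
BINARY_OP * → 60 * 10 = 600. Stack: [600]
STORE_FAST y → y=600. Stack: []
LOAD_FAST_LOAD_FAST a,a → push 10,10. Stack: [10, 10]
BINARY_OP & → 10 & 10 = 10. Stack: [10]
LOAD_FAST a → push 10. Stack: [10, 10]
BINARY_OP % → 10 % 10 = 0. Stack: [0]
STORE_FAST y → y=0. Stack: []
LOAD_FAST_LOAD_FAST y,y → push 0,0. Stack: [0, 0]
BINARY_OP * → 0 * 0 = 0. Stack: [0]
LOAD_CONST → push 8. Stack: [0, 8]
BINARY_OP * → 0 * 8 = 0. Stack: [0]
STORE_FAST y → y=0. Stack: []
LOAD_CONST → push 10. Stack: [10]
LOAD_FAST a → push 10. Stack: [10, 10]
BINARY_OP + → 10 + 10 = 20. Stack: [20]
STORE_FAST z → z=20. Stack: []
LOAD_FAST z → push 20. Stack: [20]
LOAD_CONST → push 7. Stack: [20, 7]
BINARY_OP | → 20 | 7 = 23. Stack: [23]
STORE_FAST s → s=23. Stack: []
LOAD_FAST_LOAD_FAST s,a → push 23,10. Stack: [23, 10]
BINARY_OP // → 23 // 10 = 2. Stack: [2]
RETURN_VALUE → return 2.

2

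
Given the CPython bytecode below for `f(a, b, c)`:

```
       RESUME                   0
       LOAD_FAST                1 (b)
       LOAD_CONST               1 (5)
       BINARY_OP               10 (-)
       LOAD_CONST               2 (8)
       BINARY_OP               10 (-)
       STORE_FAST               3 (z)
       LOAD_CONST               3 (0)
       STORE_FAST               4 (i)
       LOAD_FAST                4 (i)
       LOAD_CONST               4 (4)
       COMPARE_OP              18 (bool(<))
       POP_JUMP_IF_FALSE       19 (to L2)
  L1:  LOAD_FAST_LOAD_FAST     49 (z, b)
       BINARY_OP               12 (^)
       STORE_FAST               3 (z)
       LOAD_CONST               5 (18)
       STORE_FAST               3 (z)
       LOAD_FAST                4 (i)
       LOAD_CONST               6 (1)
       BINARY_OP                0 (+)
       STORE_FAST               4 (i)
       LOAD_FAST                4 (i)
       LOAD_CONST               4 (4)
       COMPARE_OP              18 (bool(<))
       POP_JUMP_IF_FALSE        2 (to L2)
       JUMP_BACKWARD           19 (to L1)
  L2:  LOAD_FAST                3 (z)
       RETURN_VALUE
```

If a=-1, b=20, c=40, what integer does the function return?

18

LOAD_FAST b → push 20. Stack: [20]
LOAD_CONST → push 5. Stack: [20, 5]
BINARY_OP - → 20 - 5 = 15. Stack: [15]
LOAD_CONST → push 8. Stack: [15, 8]
BINARY_OP - → 15 - 8 = 7. Stack: [7]
STORE_FAST z → z=7. Stack: []
LOAD_CONST → push 0. Stack: [0]
STORE_FAST i → i=0. Stack: []
LOAD_FAST i → push 0. Stack: [0]
LOAD_CONST → push 4. Stack: [0, 4]
COMPARE_OP bool(<) → 0 vs 4 = True. Stack: [True]
POP_JUMP_IF_FALSE → pop True; no jump. Stack: []
LOAD_FAST_LOAD_FAST z,b → push 7,20. Stack: [7, 20]
BINARY_OP ^ → 7 ^ 20 = 19. Stack: [19]
STORE_FAST z → z=19. Stack: []
LOAD_CONST → push 18. Stack: [18]
STORE_FAST z → z=18. Stack: []
LOAD_FAST i → push 0. Stack: [0]
LOAD_CONST → push 1. Stack: [0, 1]
BINARY_OP + → 0 + 1 = 1. Stack: [1]
STORE_FAST i → i=1. Stack: []
LOAD_FAST i → push 1. Stack: [1]
LOAD_CONST → push 4. Stack: [1, 4]
COMPARE_OP bool(<) → 1 vs 4 = True. Stack: [True]
POP_JUMP_IF_FALSE → pop True; no jump. Stack: []
LOAD_FAST_LOAD_FAST z,b → push 18,20. Stack: [18, 20]
BINARY_OP ^ → 18 ^ 20 = 6. Stack: [6]
STORE_FAST z → z=6. Stack: []
LOAD_CONST → push 18. Stack: [18]
STORE_FAST z → z=18. Stack: []
LOAD_FAST i → push 1. Stack: [1]
LOAD_CONST → push 1. Stack: [1, 1]
BINARY_OP + → 1 + 1 = 2. Stack: [2]
STORE_FAST i → i=2. Stack: []
LOAD_FAST i → push 2. Stack: [2]
LOAD_CONST → push 4. Stack: [2, 4]
COMPARE_OP bool(<) → 2 vs 4 = True. Stack: [True]
POP_JUMP_IF_FALSE → pop True; no jump. Stack: []
LOAD_FAST_LOAD_FAST z,b → push 18,20. Stack: [18, 20]
BINARY_OP ^ → 18 ^ 20 = 6. Stack: [6]
STORE_FAST z → z=6. Stack: []
LOAD_CONST → push 18. Stack: [18]
STORE_FAST z → z=18. Stack: []
LOAD_FAST i → push 2. Stack: [2]
LOAD_CONST → push 1. Stack: [2, 1]
BINARY_OP + → 2 + 1 = 3. Stack: [3]
STORE_FAST i → i=3. Stack: []
LOAD_FAST i → push 3. Stack: [3]
LOAD_CONST → push 4. Stack: [3, 4]
COMPARE_OP bool(<) → 3 vs 4 = True. Stack: [True]
POP_JUMP_IF_FALSE → pop True; no jump. Stack: []
LOAD_FAST_LOAD_FAST z,b → push 18,20. Stack: [18, 20]
BINARY_OP ^ → 18 ^ 20 = 6. Stack: [6]
STORE_FAST z → z=6. Stack: []
LOAD_CONST → push 18. Stack: [18]
STORE_FAST z → z=18. Stack: []
LOAD_FAST i → push 3. Stack: [3]
LOAD_CONST → push 1. Stack: [3, 1]
BINARY_OP + → 3 + 1 = 4. Stack: [4]
STORE_FAST i → i=4. Stack: []
LOAD_FAST i → push 4. Stack: [4]
LOAD_CONST → push 4. Stack: [4, 4]
COMPARE_OP bool(<) → 4 vs 4 = False. Stack: [False]
POP_JUMP_IF_FALSE → pop False; jump. Stack: []
LOAD_FAST z → push 18. Stack: [18]
RETURN_VALUE → return 18.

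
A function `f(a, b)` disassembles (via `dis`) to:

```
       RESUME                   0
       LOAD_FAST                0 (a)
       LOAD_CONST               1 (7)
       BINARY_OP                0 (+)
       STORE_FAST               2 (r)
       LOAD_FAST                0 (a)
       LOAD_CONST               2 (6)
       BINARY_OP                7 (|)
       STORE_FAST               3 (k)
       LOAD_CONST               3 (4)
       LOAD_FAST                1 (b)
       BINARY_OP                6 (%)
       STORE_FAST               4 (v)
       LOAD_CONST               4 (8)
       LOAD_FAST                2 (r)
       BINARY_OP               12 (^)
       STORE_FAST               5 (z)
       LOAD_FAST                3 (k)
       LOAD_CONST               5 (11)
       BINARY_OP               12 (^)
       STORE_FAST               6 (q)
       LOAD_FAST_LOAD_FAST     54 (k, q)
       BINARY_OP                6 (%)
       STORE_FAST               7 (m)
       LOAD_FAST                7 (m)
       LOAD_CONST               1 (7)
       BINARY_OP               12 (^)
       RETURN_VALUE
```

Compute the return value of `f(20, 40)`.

17

LOAD_FAST a → push 20. Stack: [20]
LOAD_CONST → push 7. Stack: [20, 7]
BINARY_OP + → 20 + 7 = 27. Stack: [27]
STORE_FAST r → r=27. Stack: []
LOAD_FAST a → push 20. Stack: [20]
LOAD_CONST → push 6. Stack: [20, 6]
BINARY_OP | → 20 | 6 = 22. Stack: [22]
STORE_FAST k → k=22. Stack: []
LOAD_CONST → push 4. Stack: [4]
LOAD_FAST b → push 40. Stack: [4, 40]
BINARY_OP % → 4 % 40 = 4. Stack: [4]
STORE_FAST v → v=4. Stack: []
LOAD_CONST → push 8. Stack: [8]
LOAD_FAST r → push 27. Stack: [8, 27]
BINARY_OP ^ → 8 ^ 27 = 19. Stack: [19]
STORE_FAST z → z=19. Stack: []
LOAD_FAST k → push 22. Stack: [22]
LOAD_CONST → push 11. Stack: [22, 11]
BINARY_OP ^ → 22 ^ 11 = 29. Stack: [29]
STORE_FAST q → q=29. Stack: []
LOAD_FAST_LOAD_FAST k,q → push 22,29. Stack: [22, 29]
BINARY_OP % → 22 % 29 = 22. Stack: [22]
STORE_FAST m → m=22. Stack: []
LOAD_FAST m → push 22. Stack: [22]
LOAD_CONST → push 7. Stack: [22, 7]
BINARY_OP ^ → 22 ^ 7 = 17. Stack: [17]
RETURN_VALUE → return 17.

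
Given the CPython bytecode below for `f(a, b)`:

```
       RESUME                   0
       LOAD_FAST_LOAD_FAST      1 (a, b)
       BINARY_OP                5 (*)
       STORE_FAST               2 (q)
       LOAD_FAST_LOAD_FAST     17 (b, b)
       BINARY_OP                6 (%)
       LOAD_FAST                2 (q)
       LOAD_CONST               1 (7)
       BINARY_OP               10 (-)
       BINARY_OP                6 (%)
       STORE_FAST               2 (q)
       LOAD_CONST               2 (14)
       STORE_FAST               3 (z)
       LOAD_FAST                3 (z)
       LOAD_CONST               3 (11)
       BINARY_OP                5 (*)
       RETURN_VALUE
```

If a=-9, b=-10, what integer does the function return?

154

LOAD_FAST_LOAD_FAST a,b → push -9,-10. Stack: [-9, -10]
BINARY_OP * → -9 * -10 = 90. Stack: [90]
STORE_FAST q → q=90. Stack: []
LOAD_FAST_LOAD_FAST b,b → push -10,-10. Stack: [-10, -10]
BINARY_OP % → -10 % -10 = 0. Stack: [0]
LOAD_FAST q → push 90. Stack: [0, 90]
LOAD_CONST → push 7. Stack: [0, 90, 7]
BINARY_OP - → 90 - 7 = 83. Stack: [0, 83]
BINARY_OP % → 0 % 83 = 0. Stack: [0]
STORE_FAST q → q=0. Stack: []
LOAD_CONST → push 14. Stack: [14]
STORE_FAST z → z=14. Stack: []
LOAD_FAST z → push 14. Stack: [14]
LOAD_CONST → push 11. Stack: [14, 11]
BINARY_OP * → 14 * 11 = 154. Stack: [154]
RETURN_VALUE → return 154.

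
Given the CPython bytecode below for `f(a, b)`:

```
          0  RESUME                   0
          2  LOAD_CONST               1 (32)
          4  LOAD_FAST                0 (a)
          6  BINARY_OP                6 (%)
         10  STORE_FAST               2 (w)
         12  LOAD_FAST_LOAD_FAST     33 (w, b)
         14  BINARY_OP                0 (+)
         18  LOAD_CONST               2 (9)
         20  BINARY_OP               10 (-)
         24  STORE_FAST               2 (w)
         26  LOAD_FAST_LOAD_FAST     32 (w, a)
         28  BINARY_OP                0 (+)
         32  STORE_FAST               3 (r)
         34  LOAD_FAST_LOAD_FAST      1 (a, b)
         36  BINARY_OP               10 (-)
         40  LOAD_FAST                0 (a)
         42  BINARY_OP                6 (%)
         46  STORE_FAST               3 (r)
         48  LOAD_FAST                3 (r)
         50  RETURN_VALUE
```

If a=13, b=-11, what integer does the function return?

11

LOAD_CONST → push 32. Stack: [32]
LOAD_FAST a → push 13. Stack: [32, 13]
BINARY_OP % → 32 % 13 = 6. Stack: [6]
STORE_FAST w → w=6. Stack: []
LOAD_FAST_LOAD_FAST w,b → push 6,-11. Stack: [6, -11]
BINARY_OP + → 6 + -11 = -5. Stack: [-5]
LOAD_CONST → push 9. Stack: [-5, 9]
BINARY_OP - → -5 - 9 = -14. Stack: [-14]
STORE_FAST w → w=-14. Stack: []
LOAD_FAST_LOAD_FAST w,a → push -14,13. Stack: [-14, 13]
BINARY_OP + → -14 + 13 = -1. Stack: [-1]
STORE_FAST r → r=-1. Stack: []
LOAD_FAST_LOAD_FAST a,b → push 13,-11. Stack: [13, -11]
BINARY_OP - → 13 - -11 = 24. Stack: [24]
LOAD_FAST a → push 13. Stack: [24, 13]
BINARY_OP % → 24 % 13 = 11. Stack: [11]
STORE_FAST r → r=11. Stack: []
LOAD_FAST r → push 11. Stack: [11]
RETURN_VALUE → return 11.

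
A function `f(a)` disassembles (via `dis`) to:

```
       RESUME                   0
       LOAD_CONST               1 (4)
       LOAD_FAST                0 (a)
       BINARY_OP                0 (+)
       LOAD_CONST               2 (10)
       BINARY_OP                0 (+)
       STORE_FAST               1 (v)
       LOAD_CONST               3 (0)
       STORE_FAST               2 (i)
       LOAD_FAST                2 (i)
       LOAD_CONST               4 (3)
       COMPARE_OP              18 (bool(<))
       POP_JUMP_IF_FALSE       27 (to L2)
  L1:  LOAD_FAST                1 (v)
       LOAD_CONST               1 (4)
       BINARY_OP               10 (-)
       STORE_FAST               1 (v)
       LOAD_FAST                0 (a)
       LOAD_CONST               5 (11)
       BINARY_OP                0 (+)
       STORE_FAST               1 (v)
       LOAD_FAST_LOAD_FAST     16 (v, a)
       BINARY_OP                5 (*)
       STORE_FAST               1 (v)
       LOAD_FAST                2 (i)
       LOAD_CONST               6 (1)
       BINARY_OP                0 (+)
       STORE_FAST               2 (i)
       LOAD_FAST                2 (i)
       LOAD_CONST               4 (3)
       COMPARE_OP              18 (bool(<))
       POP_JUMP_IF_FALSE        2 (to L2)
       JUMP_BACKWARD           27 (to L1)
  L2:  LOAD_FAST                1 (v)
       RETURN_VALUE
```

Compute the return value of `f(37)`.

1776

LOAD_CONST → push 4
LOAD_FAST a → push 37
BINARY_OP + → 4 + 37 = 41
LOAD_CONST → push 10
BINARY_OP + → 41 + 10 = 51
STORE_FAST v → v=51
LOAD_CONST → push 0
STORE_FAST i → i=0
LOAD_FAST i → push 0
LOAD_CONST → push 3
COMPARE_OP bool(<) → 0 vs 3 = True
POP_JUMP_IF_FALSE → pop True; no jump
LOAD_FAST v → push 51
LOAD_CONST → push 4
BINARY_OP - → 51 - 4 = 47
STORE_FAST v → v=47
LOAD_FAST a → push 37
LOAD_CONST → push 11
BINARY_OP + → 37 + 11 = 48
STORE_FAST v → v=48
LOAD_FAST_LOAD_FAST v,a → push 48,37
BINARY_OP * → 48 * 37 = 1776
STORE_FAST v → v=1776
LOAD_FAST i → push 0
LOAD_CONST → push 1
BINARY_OP + → 0 + 1 = 1
STORE_FAST i → i=1
LOAD_FAST i → push 1
LOAD_CONST → push 3
COMPARE_OP bool(<) → 1 vs 3 = True
POP_JUMP_IF_FALSE → pop True; no jump
LOAD_FAST v → push 1776
LOAD_CONST → push 4
BINARY_OP - → 1776 - 4 = 1772
STORE_FAST v → v=1772
LOAD_FAST a → push 37
LOAD_CONST → push 11
BINARY_OP + → 37 + 11 = 48
STORE_FAST v → v=48
LOAD_FAST_LOAD_FAST v,a → push 48,37
BINARY_OP * → 48 * 37 = 1776
STORE_FAST v → v=1776
LOAD_FAST i → push 1
LOAD_CONST → push 1
BINARY_OP + → 1 + 1 = 2
STORE_FAST i → i=2
LOAD_FAST i → push 2
LOAD_CONST → push 3
COMPARE_OP bool(<) → 2 vs 3 = True
POP_JUMP_IF_FALSE → pop True; no jump
LOAD_FAST v → push 1776
LOAD_CONST → push 4
BINARY_OP - → 1776 - 4 = 1772
STORE_FAST v → v=1772
LOAD_FAST a → push 37
LOAD_CONST → push 11
BINARY_OP + → 37 + 11 = 48
STORE_FAST v → v=48
LOAD_FAST_LOAD_FAST v,a → push 48,37
BINARY_OP * → 48 * 37 = 1776
STORE_FAST v → v=1776
LOAD_FAST i → push 2
LOAD_CONST → push 1
BINARY_OP + → 2 + 1 = 3
STORE_FAST i → i=3
LOAD_FAST i → push 3
LOAD_CONST → push 3
COMPARE_OP bool(<) → 3 vs 3 = False
POP_JUMP_IF_FALSE → pop False; jump
LOAD_FAST v → push 1776
RETURN_VALUE → return 1776.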